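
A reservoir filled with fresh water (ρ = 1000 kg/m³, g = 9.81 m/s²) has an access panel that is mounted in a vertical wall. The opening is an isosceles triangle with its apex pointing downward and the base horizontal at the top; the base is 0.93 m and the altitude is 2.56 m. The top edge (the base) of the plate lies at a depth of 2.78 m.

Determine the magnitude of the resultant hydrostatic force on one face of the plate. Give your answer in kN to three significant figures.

F ≈ 42.4 kN

γ = ρg = 1000 × 9.81 = 9810 N/m³ = 9.81 kN/m³.
With the apex down, the centroid sits h/3 = 2.56/3 = 0.853333 m below the base (the top edge), so the centroid depth is h_c = 2.78 + 0.853333 = 3.63333 m.
A = ½ × 0.93 × 2.56 = 1.1904 m².
Resultant F = γ·h_c·A = 9.81 × 3.63333 × 1.1904 = 42.4294 kN.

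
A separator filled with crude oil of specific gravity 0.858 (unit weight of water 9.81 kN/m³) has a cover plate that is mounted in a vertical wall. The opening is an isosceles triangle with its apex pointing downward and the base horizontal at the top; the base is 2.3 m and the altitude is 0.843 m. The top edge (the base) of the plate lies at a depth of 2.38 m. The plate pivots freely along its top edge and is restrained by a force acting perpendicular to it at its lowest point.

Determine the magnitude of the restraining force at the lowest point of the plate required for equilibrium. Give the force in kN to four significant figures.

P ≈ 7.620 kN

γ = 0.858 × 9.81 = 8.41698 kN/m³.
With the apex down, the centroid sits h/3 = 0.843/3 = 0.281 m below the base (the top edge), so the centroid depth is h_c = 2.38 + 0.281 = 2.661 m.
A = ½ × 2.3 × 0.843 = 0.96945 m².
Resultant F = γ·h_c·A = 8.41698 × 2.661 × 0.96945 = 21.7133 kN.
I_c = b·h³/36 = 2.3 × 0.843³/36 = 0.0382744 m⁴.
Centre of pressure: y_p = y_c + I_c/(y_c·A) = 2.661 + 0.0382744/(2.661 × 0.96945) = 2.661 + 0.0148367 = 2.67584 m along the plane.
The resultant acts 0.281 + 0.0148367 = 0.295837 m (along the plate) below the hinge at the top edge, so the moment about the hinge is M = F × 0.295837 = 21.7133 × 0.295837 = 6.4236 kN·m.
A normal force at the bottom, 0.843 m from the hinge, must supply this moment: P = 6.4236/0.843 = 7.61993 kN.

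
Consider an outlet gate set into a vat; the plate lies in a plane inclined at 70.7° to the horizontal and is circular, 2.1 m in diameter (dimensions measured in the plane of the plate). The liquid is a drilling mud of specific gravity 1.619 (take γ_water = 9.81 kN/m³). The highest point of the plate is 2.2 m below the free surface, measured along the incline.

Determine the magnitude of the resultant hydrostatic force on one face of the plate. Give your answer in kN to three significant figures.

γ = 1.619 × 9.81 = 15.88239 kN/m³.
Let θ = 70.7° be the plate's angle to the horizontal; measure y along the incline from where the plane meets the free surface. Vertical depth h = y·sinθ with sinθ = 0.943801.
The centroid is at the centre, 1.05 m below the top of the plate, so y_c = 2.2 + 1.05 = 3.25 m and h_c = 3.25 × 0.943801 = 3.06735 m.
A = π(1.05)² = 3.46361 m².
Resultant F = γ·h_c·A = 15.88239 × 3.06735 × 3.46361 = 168.736 kN.

F ≈ 169 kN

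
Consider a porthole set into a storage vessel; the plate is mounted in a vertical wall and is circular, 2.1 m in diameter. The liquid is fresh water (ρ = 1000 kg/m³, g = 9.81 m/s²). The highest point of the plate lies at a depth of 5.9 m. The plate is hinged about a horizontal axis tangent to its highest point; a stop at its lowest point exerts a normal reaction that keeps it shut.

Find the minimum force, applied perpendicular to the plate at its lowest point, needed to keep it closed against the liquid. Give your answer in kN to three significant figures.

γ = ρg = 1000 × 9.81 = 9810 N/m³ = 9.81 kN/m³.
The centroid is at the centre, 1.05 m below the top of the plate, so the centroid depth is h_c = 5.9 + 1.05 = 6.95 m.
A = π(1.05)² = 3.46361 m².
Resultant F = γ·h_c·A = 9.81 × 6.95 × 3.46361 = 236.147 kN.
I_c = πr⁴/4 = π × 1.05⁴/4 = 0.954656 m⁴.
Centre of pressure: y_p = y_c + I_c/(y_c·A) = 6.95 + 0.954656/(6.95 × 3.46361) = 6.95 + 0.0396582 = 6.98966 m along the plane.
The resultant acts 1.05 + 0.0396582 = 1.08966 m (along the plate) below the hinge at the top edge, so the moment about the hinge is M = F × 1.08966 = 236.147 × 1.08966 = 257.32 kN·m.
A normal force at the bottom, 2.1 m from the hinge, must supply this moment: P = 257.32/2.1 = 122.533 kN.

P ≈ 123 kN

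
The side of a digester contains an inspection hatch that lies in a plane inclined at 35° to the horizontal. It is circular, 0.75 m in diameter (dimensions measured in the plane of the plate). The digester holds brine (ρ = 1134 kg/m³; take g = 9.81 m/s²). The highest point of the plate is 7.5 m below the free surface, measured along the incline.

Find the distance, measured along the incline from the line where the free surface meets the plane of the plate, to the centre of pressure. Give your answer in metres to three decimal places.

y_p = 7.879 m

γ = ρg = 1134 × 9.81 / 1000 = 11.12454 kN/m³.
Let θ = 35° be the plate's angle to the horizontal; measure y along the incline from where the plane meets the free surface. Vertical depth h = y·sinθ with sinθ = 0.573576.
The centroid is at the centre, 0.375 m below the top of the plate, so y_c = 7.5 + 0.375 = 7.875 m and h_c = 7.875 × 0.573576 = 4.51691 m.
A = π(0.375)² = 0.441786 m².
Resultant F = γ·h_c·A = 11.12454 × 4.51691 × 0.441786 = 22.1991 kN.
I_c = πr⁴/4 = π × 0.375⁴/4 = 0.0155316 m⁴.
Centre of pressure: y_p = y_c + I_c/(y_c·A) = 7.875 + 0.0155316/(7.875 × 0.441786) = 7.875 + 0.0044643 = 7.87946 m along the plane.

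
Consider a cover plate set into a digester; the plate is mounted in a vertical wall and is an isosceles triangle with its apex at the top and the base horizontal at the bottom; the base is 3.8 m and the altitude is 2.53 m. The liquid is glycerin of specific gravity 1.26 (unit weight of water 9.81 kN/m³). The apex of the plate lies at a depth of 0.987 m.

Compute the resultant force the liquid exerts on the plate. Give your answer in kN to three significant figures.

F ≈ 159 kN

γ = 1.26 × 9.81 = 12.3606 kN/m³.
With the apex up, the centroid sits 2h/3 = 2 × 2.53/3 = 1.68667 m below the apex, so the centroid depth is h_c = 0.987 + 1.68667 = 2.67367 m.
A = ½ × 3.8 × 2.53 = 4.807 m².
Resultant F = γ·h_c·A = 12.3606 × 2.67367 × 4.807 = 158.863 kN.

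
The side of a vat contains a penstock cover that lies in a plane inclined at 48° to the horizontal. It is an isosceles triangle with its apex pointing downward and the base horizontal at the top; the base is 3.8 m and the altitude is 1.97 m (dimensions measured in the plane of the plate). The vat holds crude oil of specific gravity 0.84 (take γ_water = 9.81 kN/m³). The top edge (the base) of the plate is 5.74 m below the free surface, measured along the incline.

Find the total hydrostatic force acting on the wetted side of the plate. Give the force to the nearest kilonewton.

F ≈ 147 kN

γ = 0.84 × 9.81 = 8.2404 kN/m³.
Let θ = 48° be the plate's angle to the horizontal; measure y along the incline from where the plane meets the free surface. Vertical depth h = y·sinθ with sinθ = 0.743145.
With the apex down, the centroid sits h/3 = 1.97/3 = 0.656667 m below the base (the top edge), so y_c = 5.74 + 0.656667 = 6.39667 m and h_c = 6.39667 × 0.743145 = 4.75365 m.
A = ½ × 3.8 × 1.97 = 3.743 m².
Resultant F = γ·h_c·A = 8.2404 × 4.75365 × 3.743 = 146.621 kN.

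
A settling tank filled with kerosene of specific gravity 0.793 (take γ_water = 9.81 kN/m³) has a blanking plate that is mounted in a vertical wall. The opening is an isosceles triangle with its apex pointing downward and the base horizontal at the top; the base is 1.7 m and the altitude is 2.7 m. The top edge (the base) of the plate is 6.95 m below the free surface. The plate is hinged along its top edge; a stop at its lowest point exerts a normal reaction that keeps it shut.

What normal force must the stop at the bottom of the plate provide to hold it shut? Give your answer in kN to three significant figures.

γ = 0.793 × 9.81 = 7.77933 kN/m³.
With the apex down, the centroid sits h/3 = 2.7/3 = 0.9 m below the base (the top edge), so the centroid depth is h_c = 6.95 + 0.9 = 7.85 m.
A = ½ × 1.7 × 2.7 = 2.295 m².
Resultant F = γ·h_c·A = 7.77933 × 7.85 × 2.295 = 140.15 kN.
I_c = b·h³/36 = 1.7 × 2.7³/36 = 0.929475 m⁴.
Centre of pressure: y_p = y_c + I_c/(y_c·A) = 7.85 + 0.929475/(7.85 × 2.295) = 7.85 + 0.0515924 = 7.90159 m along the plane.
The resultant acts 0.9 + 0.0515924 = 0.951592 m (along the plate) below the hinge at the top edge, so the moment about the hinge is M = F × 0.951592 = 140.15 × 0.951592 = 133.366 kN·m.
A normal force at the bottom, 2.7 m from the hinge, must supply this moment: P = 133.366/2.7 = 49.3948 kN.

P ≈ 49.4 kN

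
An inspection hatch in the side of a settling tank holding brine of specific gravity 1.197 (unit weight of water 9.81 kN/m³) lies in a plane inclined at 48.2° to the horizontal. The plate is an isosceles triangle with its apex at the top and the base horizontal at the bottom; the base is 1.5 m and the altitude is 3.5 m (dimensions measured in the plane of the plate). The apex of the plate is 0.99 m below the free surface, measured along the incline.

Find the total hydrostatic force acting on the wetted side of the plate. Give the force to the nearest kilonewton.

γ = 1.197 × 9.81 = 11.74257 kN/m³.
Let θ = 48.2° be the plate's angle to the horizontal; measure y along the incline from where the plane meets the free surface. Vertical depth h = y·sinθ with sinθ = 0.745476.
With the apex up, the centroid sits 2h/3 = 2 × 3.5/3 = 2.33333 m below the apex, so y_c = 0.99 + 2.33333 = 3.32333 m and h_c = 3.32333 × 0.745476 = 2.47746 m.
A = ½ × 1.5 × 3.5 = 2.625 m².
Resultant F = γ·h_c·A = 11.74257 × 2.47746 × 2.625 = 76.3658 kN.

F ≈ 76 kN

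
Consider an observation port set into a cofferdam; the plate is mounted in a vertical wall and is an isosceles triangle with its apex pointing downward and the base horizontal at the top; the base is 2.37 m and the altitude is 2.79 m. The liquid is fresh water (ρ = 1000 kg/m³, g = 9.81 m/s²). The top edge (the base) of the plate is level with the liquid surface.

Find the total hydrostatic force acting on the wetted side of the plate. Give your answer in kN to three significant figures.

γ = ρg = 1000 × 9.81 = 9810 N/m³ = 9.81 kN/m³.
With the apex down, the centroid sits h/3 = 2.79/3 = 0.93 m below the base (the top edge), so the centroid depth is h_c = 0.93 m.
A = ½ × 2.37 × 2.79 = 3.30615 m².
Resultant F = γ·h_c·A = 9.81 × 0.93 × 3.30615 = 30.163 kN.

F ≈ 30.2 kN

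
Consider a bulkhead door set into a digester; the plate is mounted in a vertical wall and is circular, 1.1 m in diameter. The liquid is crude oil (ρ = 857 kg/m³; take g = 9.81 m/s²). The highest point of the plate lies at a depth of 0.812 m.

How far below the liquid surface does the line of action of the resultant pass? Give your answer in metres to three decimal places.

γ = ρg = 857 × 9.81 / 1000 = 8.40717 kN/m³.
The centroid is at the centre, 0.55 m below the top of the plate, so the centroid depth is h_c = 0.812 + 0.55 = 1.362 m.
A = π(0.55)² = 0.950332 m².
Resultant F = γ·h_c·A = 8.40717 × 1.362 × 0.950332 = 10.8818 kN.
I_c = πr⁴/4 = π × 0.55⁴/4 = 0.0718688 m⁴.
Centre of pressure: y_p = y_c + I_c/(y_c·A) = 1.362 + 0.0718688/(1.362 × 0.950332) = 1.362 + 0.0555249 = 1.41752 m along the plane.

h_p = 1.418 m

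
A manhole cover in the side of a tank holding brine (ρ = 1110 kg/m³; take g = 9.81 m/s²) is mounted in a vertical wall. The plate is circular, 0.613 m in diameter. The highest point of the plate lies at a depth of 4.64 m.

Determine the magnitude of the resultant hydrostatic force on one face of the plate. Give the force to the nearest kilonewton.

γ = ρg = 1110 × 9.81 / 1000 = 10.8891 kN/m³.
The centroid is at the centre, 0.3065 m below the top of the plate, so the centroid depth is h_c = 4.64 + 0.3065 = 4.9465 m.
A = π(0.3065)² = 0.295128 m².
Resultant F = γ·h_c·A = 10.8891 × 4.9465 × 0.295128 = 15.8965 kN.

F ≈ 16 kN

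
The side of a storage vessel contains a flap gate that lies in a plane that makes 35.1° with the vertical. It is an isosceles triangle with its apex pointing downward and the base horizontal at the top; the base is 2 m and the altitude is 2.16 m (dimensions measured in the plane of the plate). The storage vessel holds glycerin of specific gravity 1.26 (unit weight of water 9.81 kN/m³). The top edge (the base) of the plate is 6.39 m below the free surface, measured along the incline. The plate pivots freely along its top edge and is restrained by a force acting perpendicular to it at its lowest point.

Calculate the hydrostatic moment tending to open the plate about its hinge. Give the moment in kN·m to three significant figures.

M ≈ 117 kN·m

γ = 1.26 × 9.81 = 12.3606 kN/m³.
The plate makes 35.1° with the vertical, i.e. θ = 90° − 35.1° = 54.9° to the horizontal. Measuring y along the incline from the free-surface line, vertical depth h = y·sinθ with sinθ = 0.818150.
With the apex down, the centroid sits h/3 = 2.16/3 = 0.72 m below the base (the top edge), so y_c = 6.39 + 0.72 = 7.11 m and h_c = 7.11 × 0.818150 = 5.81705 m.
A = ½ × 2 × 2.16 = 2.16 m².
Resultant F = γ·h_c·A = 12.3606 × 5.81705 × 2.16 = 155.309 kN.
I_c = b·h³/36 = 2 × 2.16³/36 = 0.559872 m⁴.
Centre of pressure: y_p = y_c + I_c/(y_c·A) = 7.11 + 0.559872/(7.11 × 2.16) = 7.11 + 0.0364557 = 7.14646 m along the plane.
The resultant acts 0.72 + 0.0364557 = 0.756456 m (along the plate) below the hinge at the top edge, so the moment about the hinge is M = F × 0.756456 = 155.309 × 0.756456 = 117.484 kN·m.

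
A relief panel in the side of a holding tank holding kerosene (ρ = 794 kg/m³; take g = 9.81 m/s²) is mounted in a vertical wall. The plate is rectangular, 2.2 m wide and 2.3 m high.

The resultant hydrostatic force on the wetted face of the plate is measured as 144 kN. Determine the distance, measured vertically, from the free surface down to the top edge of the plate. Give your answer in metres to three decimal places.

d_top ≈ 2.504 m

γ = ρg = 794 × 9.81 / 1000 = 7.78914 kN/m³.
A = 2.2 × 2.3 = 5.06 m².
From F = γ·h_c·A, the centroid depth is h_c = 144/(7.78914 × 5.06) = 3.65361 m.
The centroid lies 2.3/2 = 1.15 m below the top edge, so the top edge sits at h_top = 3.65361 − 1.15 = 2.50361 m below the surface.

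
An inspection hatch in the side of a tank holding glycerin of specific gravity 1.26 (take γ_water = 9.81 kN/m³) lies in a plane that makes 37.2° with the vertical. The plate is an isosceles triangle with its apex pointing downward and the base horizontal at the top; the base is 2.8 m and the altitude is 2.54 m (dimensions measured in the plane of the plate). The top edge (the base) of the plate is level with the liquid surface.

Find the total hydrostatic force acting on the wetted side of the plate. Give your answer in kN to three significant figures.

F ≈ 29.6 kN

γ = 1.26 × 9.81 = 12.3606 kN/m³.
The plate makes 37.2° with the vertical, i.e. θ = 90° − 37.2° = 52.8° to the horizontal. Measuring y along the incline from the free-surface line, vertical depth h = y·sinθ with sinθ = 0.796530.
With the apex down, the centroid sits h/3 = 2.54/3 = 0.846667 m below the base (the top edge), so y_c = 0.846667 m and h_c = 0.846667 × 0.796530 = 0.674396 m.
A = ½ × 2.8 × 2.54 = 3.556 m².
Resultant F = γ·h_c·A = 12.3606 × 0.674396 × 3.556 = 29.6426 kN.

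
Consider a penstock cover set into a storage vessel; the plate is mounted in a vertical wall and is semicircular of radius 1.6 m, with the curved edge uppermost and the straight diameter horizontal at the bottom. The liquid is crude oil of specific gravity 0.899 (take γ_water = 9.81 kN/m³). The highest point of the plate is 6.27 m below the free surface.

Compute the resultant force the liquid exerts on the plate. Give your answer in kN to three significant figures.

γ = 0.899 × 9.81 = 8.81919 kN/m³.
The centroid lies 4r/(3π) = 0.679061 m above the diameter, so r − 4r/(3π) = 1.6 − 0.679061 = 0.920939 m below the topmost point, so the centroid depth is h_c = 6.27 + 0.920939 = 7.19094 m.
A = πr²/2 = π × 1.6²/2 = 4.02124 m².
Resultant F = γ·h_c·A = 8.81919 × 7.19094 × 4.02124 = 255.02 kN.

F ≈ 255 kN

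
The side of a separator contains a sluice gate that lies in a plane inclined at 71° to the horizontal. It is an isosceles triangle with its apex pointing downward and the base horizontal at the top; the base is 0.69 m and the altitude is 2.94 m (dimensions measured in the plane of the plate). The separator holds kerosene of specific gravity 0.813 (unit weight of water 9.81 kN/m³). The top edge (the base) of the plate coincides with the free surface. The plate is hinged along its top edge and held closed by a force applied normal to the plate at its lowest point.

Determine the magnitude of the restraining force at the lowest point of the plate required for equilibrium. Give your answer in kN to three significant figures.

P ≈ 3.75 kN

γ = 0.813 × 9.81 = 7.97553 kN/m³.
Let θ = 71° be the plate's angle to the horizontal; measure y along the incline from where the plane meets the free surface. Vertical depth h = y·sinθ with sinθ = 0.945519.
With the apex down, the centroid sits h/3 = 2.94/3 = 0.98 m below the base (the top edge), so y_c = 0.98 m and h_c = 0.98 × 0.945519 = 0.926609 m.
A = ½ × 0.69 × 2.94 = 1.0143 m².
Resultant F = γ·h_c·A = 7.97553 × 0.926609 × 1.0143 = 7.49588 kN.
I_c = b·h³/36 = 0.69 × 2.94³/36 = 0.487067 m⁴.
Centre of pressure: y_p = y_c + I_c/(y_c·A) = 0.98 + 0.487067/(0.98 × 1.0143) = 0.98 + 0.49 = 1.47 m along the plane.
The resultant acts 0.98 + 0.49 = 1.47 m (along the plate) below the hinge at the top edge, so the moment about the hinge is M = F × 1.47 = 7.49588 × 1.47 = 11.0189 kN·m.
A normal force at the bottom, 2.94 m from the hinge, must supply this moment: P = 11.0189/2.94 = 3.74793 kN.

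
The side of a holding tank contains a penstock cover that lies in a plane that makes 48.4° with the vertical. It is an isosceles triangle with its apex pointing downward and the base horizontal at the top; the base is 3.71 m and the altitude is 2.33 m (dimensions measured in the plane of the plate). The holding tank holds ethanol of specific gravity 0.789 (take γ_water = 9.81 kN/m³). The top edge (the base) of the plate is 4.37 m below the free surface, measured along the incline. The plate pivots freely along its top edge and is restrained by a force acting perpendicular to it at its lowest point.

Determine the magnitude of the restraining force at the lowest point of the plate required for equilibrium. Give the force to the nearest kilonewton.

γ = 0.789 × 9.81 = 7.74009 kN/m³.
The plate makes 48.4° with the vertical, i.e. θ = 90° − 48.4° = 41.6° to the horizontal. Measuring y along the incline from the free-surface line, vertical depth h = y·sinθ with sinθ = 0.663926.
With the apex down, the centroid sits h/3 = 2.33/3 = 0.776667 m below the base (the top edge), so y_c = 4.37 + 0.776667 = 5.14667 m and h_c = 5.14667 × 0.663926 = 3.41701 m.
A = ½ × 3.71 × 2.33 = 4.32215 m².
Resultant F = γ·h_c·A = 7.74009 × 3.41701 × 4.32215 = 114.312 kN.
I_c = b·h³/36 = 3.71 × 2.33³/36 = 1.30358 m⁴.
Centre of pressure: y_p = y_c + I_c/(y_c·A) = 5.14667 + 1.30358/(5.14667 × 4.32215) = 5.14667 + 0.0586019 = 5.20527 m along the plane.
The resultant acts 0.776667 + 0.0586019 = 0.835269 m (along the plate) below the hinge at the top edge, so the moment about the hinge is M = F × 0.835269 = 114.312 × 0.835269 = 95.4813 kN·m.
A normal force at the bottom, 2.33 m from the hinge, must supply this moment: P = 95.4813/2.33 = 40.9791 kN.

P ≈ 41 kN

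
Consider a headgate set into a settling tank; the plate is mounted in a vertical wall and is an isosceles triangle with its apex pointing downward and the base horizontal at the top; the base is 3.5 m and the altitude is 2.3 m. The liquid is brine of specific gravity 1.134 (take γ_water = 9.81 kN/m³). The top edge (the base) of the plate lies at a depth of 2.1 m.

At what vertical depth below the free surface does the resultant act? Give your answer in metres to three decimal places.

γ = 1.134 × 9.81 = 11.12454 kN/m³.
With the apex down, the centroid sits h/3 = 2.3/3 = 0.766667 m below the base (the top edge), so the centroid depth is h_c = 2.1 + 0.766667 = 2.86667 m.
A = ½ × 3.5 × 2.3 = 4.025 m².
Resultant F = γ·h_c·A = 11.12454 × 2.86667 × 4.025 = 128.359 kN.
I_c = b·h³/36 = 3.5 × 2.3³/36 = 1.1829 m⁴.
Centre of pressure: y_p = y_c + I_c/(y_c·A) = 2.86667 + 1.1829/(2.86667 × 4.025) = 2.86667 + 0.102519 = 2.96919 m along the plane.

h_p = 2.969 m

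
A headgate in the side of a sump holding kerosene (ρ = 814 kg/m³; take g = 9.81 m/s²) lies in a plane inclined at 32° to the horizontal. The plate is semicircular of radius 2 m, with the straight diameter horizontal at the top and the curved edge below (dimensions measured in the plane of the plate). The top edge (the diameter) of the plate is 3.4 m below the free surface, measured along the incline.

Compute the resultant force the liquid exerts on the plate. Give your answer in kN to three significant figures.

γ = ρg = 814 × 9.81 / 1000 = 7.98534 kN/m³.
Let θ = 32° be the plate's angle to the horizontal; measure y along the incline from where the plane meets the free surface. Vertical depth h = y·sinθ with sinθ = 0.529919.
The centroid of a semicircle lies 4r/(3π) = 0.848826 m from the diameter, here below the top edge, so y_c = 3.4 + 0.848826 = 4.24883 m and h_c = 4.24883 × 0.529919 = 2.25154 m.
A = πr²/2 = π × 2²/2 = 6.28319 m².
Resultant F = γ·h_c·A = 7.98534 × 2.25154 × 6.28319 = 112.967 kN.

F ≈ 113 kN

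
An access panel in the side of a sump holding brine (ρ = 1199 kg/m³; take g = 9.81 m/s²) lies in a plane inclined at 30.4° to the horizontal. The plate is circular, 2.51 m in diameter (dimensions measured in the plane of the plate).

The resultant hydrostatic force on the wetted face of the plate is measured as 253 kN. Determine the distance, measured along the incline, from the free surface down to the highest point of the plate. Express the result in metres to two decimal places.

γ = ρg = 1199 × 9.81 / 1000 = 11.76219 kN/m³.
A = π(1.255)² = 4.94809 m².
From F = γ·h_c·A, the centroid depth is h_c = 253/(11.76219 × 4.94809) = 4.34705 m.
Let θ = 30.4° be the plate's angle to the horizontal; measure y along the incline from where the plane meets the free surface. Vertical depth h = y·sinθ with sinθ = 0.506034.
Along the incline, y_c = h_c/sinθ = 4.34705/0.506034 = 8.59043 m.
The centroid is at the centre, 1.255 m below the top of the plate, so the highest point sits at y_top = 8.59043 − 1.255 = 7.33543 m along the incline.

y_top ≈ 7.34 m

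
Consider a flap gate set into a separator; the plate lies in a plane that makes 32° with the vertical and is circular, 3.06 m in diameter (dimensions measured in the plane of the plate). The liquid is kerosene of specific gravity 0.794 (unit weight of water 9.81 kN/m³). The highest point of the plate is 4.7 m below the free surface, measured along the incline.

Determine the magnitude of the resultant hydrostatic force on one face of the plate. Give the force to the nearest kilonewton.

γ = 0.794 × 9.81 = 7.78914 kN/m³.
The plate makes 32° with the vertical, i.e. θ = 90° − 32° = 58° to the horizontal. Measuring y along the incline from the free-surface line, vertical depth h = y·sinθ with sinθ = 0.848048.
The centroid is at the centre, 1.53 m below the top of the plate, so y_c = 4.7 + 1.53 = 6.23 m and h_c = 6.23 × 0.848048 = 5.28334 m.
A = π(1.53)² = 7.35415 m².
Resultant F = γ·h_c·A = 7.78914 × 5.28334 × 7.35415 = 302.643 kN.

F ≈ 303 kN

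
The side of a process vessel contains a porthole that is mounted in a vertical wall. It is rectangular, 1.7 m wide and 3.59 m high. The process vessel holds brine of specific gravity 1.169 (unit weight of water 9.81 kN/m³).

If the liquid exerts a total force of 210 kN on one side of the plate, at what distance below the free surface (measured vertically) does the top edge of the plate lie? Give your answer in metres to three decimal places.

γ = 1.169 × 9.81 = 11.46789 kN/m³.
A = 1.7 × 3.59 = 6.103 m².
From F = γ·h_c·A, the centroid depth is h_c = 210/(11.46789 × 6.103) = 3.00049 m.
The centroid lies 3.59/2 = 1.795 m below the top edge, so the top edge sits at h_top = 3.00049 − 1.795 = 1.20549 m below the surface.

d_top ≈ 1.205 m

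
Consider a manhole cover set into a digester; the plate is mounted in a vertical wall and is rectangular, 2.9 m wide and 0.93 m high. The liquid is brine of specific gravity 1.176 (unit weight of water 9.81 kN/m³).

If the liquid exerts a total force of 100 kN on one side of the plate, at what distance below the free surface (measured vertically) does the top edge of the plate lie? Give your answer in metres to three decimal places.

γ = 1.176 × 9.81 = 11.53656 kN/m³.
A = 2.9 × 0.93 = 2.697 m².
From F = γ·h_c·A, the centroid depth is h_c = 100/(11.53656 × 2.697) = 3.21398 m.
The centroid lies 0.93/2 = 0.465 m below the top edge, so the top edge sits at h_top = 3.21398 − 0.465 = 2.74898 m below the surface.

d_top ≈ 2.749 m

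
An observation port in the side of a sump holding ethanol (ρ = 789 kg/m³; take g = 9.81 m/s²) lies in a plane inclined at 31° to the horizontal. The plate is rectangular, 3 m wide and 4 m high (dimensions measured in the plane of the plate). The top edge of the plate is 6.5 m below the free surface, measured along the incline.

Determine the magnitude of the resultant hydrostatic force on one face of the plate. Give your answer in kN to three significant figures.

F ≈ 407 kN

γ = ρg = 789 × 9.81 / 1000 = 7.74009 kN/m³.
Let θ = 31° be the plate's angle to the horizontal; measure y along the incline from where the plane meets the free surface. Vertical depth h = y·sinθ with sinθ = 0.515038.
The centroid lies 4/2 = 2 m below the top edge, so y_c = 6.5 + 2 = 8.5 m and h_c = 8.5 × 0.515038 = 4.37782 m.
A = 3 × 4 = 12 m².
Resultant F = γ·h_c·A = 7.74009 × 4.37782 × 12 = 406.617 kN.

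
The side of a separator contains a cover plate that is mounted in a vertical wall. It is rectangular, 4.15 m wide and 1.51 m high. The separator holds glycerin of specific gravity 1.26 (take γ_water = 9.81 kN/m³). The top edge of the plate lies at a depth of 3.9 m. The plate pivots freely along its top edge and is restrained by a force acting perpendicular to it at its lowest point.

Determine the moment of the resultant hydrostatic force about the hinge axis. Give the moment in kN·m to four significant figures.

γ = 1.26 × 9.81 = 12.3606 kN/m³.
The centroid lies 1.51/2 = 0.755 m below the top edge, so the centroid depth is h_c = 3.9 + 0.755 = 4.655 m.
A = 4.15 × 1.51 = 6.2665 m².
Resultant F = γ·h_c·A = 12.3606 × 4.655 × 6.2665 = 360.566 kN.
I_c = b·h³/12 = 4.15 × 1.51³/12 = 1.19069 m⁴.
Centre of pressure: y_p = y_c + I_c/(y_c·A) = 4.655 + 1.19069/(4.655 × 6.2665) = 4.655 + 0.0408182 = 4.69582 m along the plane.
The resultant acts 0.755 + 0.0408182 = 0.795818 m (along the plate) below the hinge at the top edge, so the moment about the hinge is M = F × 0.795818 = 360.566 × 0.795818 = 286.945 kN·m.

M ≈ 286.9 kN·m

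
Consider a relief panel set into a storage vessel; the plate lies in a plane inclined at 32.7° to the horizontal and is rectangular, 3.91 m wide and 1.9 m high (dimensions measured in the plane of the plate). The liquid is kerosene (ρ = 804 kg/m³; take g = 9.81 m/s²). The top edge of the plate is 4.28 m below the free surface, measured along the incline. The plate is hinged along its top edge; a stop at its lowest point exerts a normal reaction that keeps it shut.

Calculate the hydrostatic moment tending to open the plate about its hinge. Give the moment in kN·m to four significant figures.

γ = ρg = 804 × 9.81 / 1000 = 7.88724 kN/m³.
Let θ = 32.7° be the plate's angle to the horizontal; measure y along the incline from where the plane meets the free surface. Vertical depth h = y·sinθ with sinθ = 0.540240.
The centroid lies 1.9/2 = 0.95 m below the top edge, so y_c = 4.28 + 0.95 = 5.23 m and h_c = 5.23 × 0.540240 = 2.82546 m.
A = 3.91 × 1.9 = 7.429 m².
Resultant F = γ·h_c·A = 7.88724 × 2.82546 × 7.429 = 165.556 kN.
I_c = b·h³/12 = 3.91 × 1.9³/12 = 2.23489 m⁴.
Centre of pressure: y_p = y_c + I_c/(y_c·A) = 5.23 + 2.23489/(5.23 × 7.429) = 5.23 + 0.0575207 = 5.28752 m along the plane.
The resultant acts 0.95 + 0.0575207 = 1.00752 m (along the plate) below the hinge at the top edge, so the moment about the hinge is M = F × 1.00752 = 165.556 × 1.00752 = 166.801 kN·m.

M ≈ 166.8 kN·m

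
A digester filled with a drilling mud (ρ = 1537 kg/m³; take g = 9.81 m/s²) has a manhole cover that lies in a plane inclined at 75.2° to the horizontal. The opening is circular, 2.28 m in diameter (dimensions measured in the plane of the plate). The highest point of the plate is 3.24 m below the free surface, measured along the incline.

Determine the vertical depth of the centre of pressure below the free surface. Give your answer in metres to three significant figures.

γ = ρg = 1537 × 9.81 / 1000 = 15.07797 kN/m³.
Let θ = 75.2° be the plate's angle to the horizontal; measure y along the incline from where the plane meets the free surface. Vertical depth h = y·sinθ with sinθ = 0.966823.
The centroid is at the centre, 1.14 m below the top of the plate, so y_c = 3.24 + 1.14 = 4.38 m and h_c = 4.38 × 0.966823 = 4.23468 m.
A = π(1.14)² = 4.08281 m².
Resultant F = γ·h_c·A = 15.07797 × 4.23468 × 4.08281 = 260.689 kN.
I_c = πr⁴/4 = π × 1.14⁴/4 = 1.32651 m⁴.
Centre of pressure: y_p = y_c + I_c/(y_c·A) = 4.38 + 1.32651/(4.38 × 4.08281) = 4.38 + 0.0741784 = 4.45418 m along the plane.
Vertically, h_p = y_p·sinθ = 4.45418 × 0.966823 = 4.3064 m.

h_p = 4.31 m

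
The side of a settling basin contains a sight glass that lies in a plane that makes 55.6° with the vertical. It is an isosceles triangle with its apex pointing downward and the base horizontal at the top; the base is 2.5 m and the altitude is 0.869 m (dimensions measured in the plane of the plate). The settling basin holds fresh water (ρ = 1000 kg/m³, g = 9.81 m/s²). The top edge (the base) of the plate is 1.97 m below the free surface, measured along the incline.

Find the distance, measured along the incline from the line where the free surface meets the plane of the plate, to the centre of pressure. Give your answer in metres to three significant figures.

γ = ρg = 1000 × 9.81 = 9810 N/m³ = 9.81 kN/m³.
The plate makes 55.6° with the vertical, i.e. θ = 90° − 55.6° = 34.4° to the horizontal. Measuring y along the incline from the free-surface line, vertical depth h = y·sinθ with sinθ = 0.564967.
With the apex down, the centroid sits h/3 = 0.869/3 = 0.289667 m below the base (the top edge), so y_c = 1.97 + 0.289667 = 2.25967 m and h_c = 2.25967 × 0.564967 = 1.27664 m.
A = ½ × 2.5 × 0.869 = 1.08625 m².
Resultant F = γ·h_c·A = 9.81 × 1.27664 × 1.08625 = 13.604 kN.
I_c = b·h³/36 = 2.5 × 0.869³/36 = 0.0455719 m⁴.
Centre of pressure: y_p = y_c + I_c/(y_c·A) = 2.25967 + 0.0455719/(2.25967 × 1.08625) = 2.25967 + 0.0185662 = 2.27824 m along the plane.

y_p = 2.28 m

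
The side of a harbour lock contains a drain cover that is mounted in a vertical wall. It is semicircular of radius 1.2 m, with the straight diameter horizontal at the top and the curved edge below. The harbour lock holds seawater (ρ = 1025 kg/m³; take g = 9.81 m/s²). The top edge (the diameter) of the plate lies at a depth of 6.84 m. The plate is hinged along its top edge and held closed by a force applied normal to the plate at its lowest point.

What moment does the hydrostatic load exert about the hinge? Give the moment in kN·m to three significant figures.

γ = ρg = 1025 × 9.81 / 1000 = 10.05525 kN/m³.
The centroid of a semicircle lies 4r/(3π) = 0.509296 m from the diameter, here below the top edge, so the centroid depth is h_c = 6.84 + 0.509296 = 7.3493 m.
A = πr²/2 = π × 1.2²/2 = 2.26195 m².
Resultant F = γ·h_c·A = 10.05525 × 7.3493 × 2.26195 = 167.156 kN.
I_c = (π/8 − 8/(9π))·r⁴ = 0.109757 × 1.2⁴ = 0.227592 m⁴.
Centre of pressure: y_p = y_c + I_c/(y_c·A) = 7.3493 + 0.227592/(7.3493 × 2.26195) = 7.3493 + 0.0136908 = 7.36299 m along the plane.
The resultant acts 0.509296 + 0.0136908 = 0.522987 m (along the plate) below the hinge at the top edge, so the moment about the hinge is M = F × 0.522987 = 167.156 × 0.522987 = 87.4204 kN·m.

M ≈ 87.4 kN·m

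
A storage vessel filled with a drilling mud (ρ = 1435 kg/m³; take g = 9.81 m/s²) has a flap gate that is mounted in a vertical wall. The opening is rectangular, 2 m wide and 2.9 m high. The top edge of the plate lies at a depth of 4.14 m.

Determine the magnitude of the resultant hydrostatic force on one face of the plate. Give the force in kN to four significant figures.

F ≈ 456.4 kN

γ = ρg = 1435 × 9.81 / 1000 = 14.07735 kN/m³.
The centroid lies 2.9/2 = 1.45 m below the top edge, so the centroid depth is h_c = 4.14 + 1.45 = 5.59 m.
A = 2 × 2.9 = 5.8 m².
Resultant F = γ·h_c·A = 14.07735 × 5.59 × 5.8 = 456.416 kN.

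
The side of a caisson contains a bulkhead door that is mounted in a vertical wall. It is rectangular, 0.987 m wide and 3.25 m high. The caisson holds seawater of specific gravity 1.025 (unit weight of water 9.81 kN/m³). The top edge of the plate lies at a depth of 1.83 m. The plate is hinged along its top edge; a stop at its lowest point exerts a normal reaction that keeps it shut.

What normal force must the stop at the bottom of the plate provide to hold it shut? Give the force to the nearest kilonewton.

P ≈ 64 kN

γ = 1.025 × 9.81 = 10.05525 kN/m³.
The centroid lies 3.25/2 = 1.625 m below the top edge, so the centroid depth is h_c = 1.83 + 1.625 = 3.455 m.
A = 0.987 × 3.25 = 3.20775 m².
Resultant F = γ·h_c·A = 10.05525 × 3.455 × 3.20775 = 111.44 kN.
I_c = b·h³/12 = 0.987 × 3.25³/12 = 2.82349 m⁴.
Centre of pressure: y_p = y_c + I_c/(y_c·A) = 3.455 + 2.82349/(3.455 × 3.20775) = 3.455 + 0.254764 = 3.70976 m along the plane.
The resultant acts 1.625 + 0.254764 = 1.87976 m (along the plate) below the hinge at the top edge, so the moment about the hinge is M = F × 1.87976 = 111.44 × 1.87976 = 209.48 kN·m.
A normal force at the bottom, 3.25 m from the hinge, must supply this moment: P = 209.48/3.25 = 64.4554 kN.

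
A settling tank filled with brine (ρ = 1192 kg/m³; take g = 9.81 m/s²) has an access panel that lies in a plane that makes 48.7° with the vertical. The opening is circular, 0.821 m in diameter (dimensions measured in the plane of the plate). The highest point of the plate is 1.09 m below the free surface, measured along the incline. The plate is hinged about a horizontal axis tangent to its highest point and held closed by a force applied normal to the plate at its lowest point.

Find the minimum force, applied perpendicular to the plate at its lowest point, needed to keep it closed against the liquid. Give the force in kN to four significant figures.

γ = ρg = 1192 × 9.81 / 1000 = 11.69352 kN/m³.
The plate makes 48.7° with the vertical, i.e. θ = 90° − 48.7° = 41.3° to the horizontal. Measuring y along the incline from the free-surface line, vertical depth h = y·sinθ with sinθ = 0.660002.
The centroid is at the centre, 0.4105 m below the top of the plate, so y_c = 1.09 + 0.4105 = 1.5005 m and h_c = 1.5005 × 0.660002 = 0.990333 m.
A = π(0.4105)² = 0.529391 m².
Resultant F = γ·h_c·A = 11.69352 × 0.990333 × 0.529391 = 6.1306 kN.
I_c = πr⁴/4 = π × 0.4105⁴/4 = 0.0223019 m⁴.
Centre of pressure: y_p = y_c + I_c/(y_c·A) = 1.5005 + 0.0223019/(1.5005 × 0.529391) = 1.5005 + 0.0280756 = 1.52858 m along the plane.
The resultant acts 0.4105 + 0.0280756 = 0.438576 m (along the plate) below the hinge at the top edge, so the moment about the hinge is M = F × 0.438576 = 6.1306 × 0.438576 = 2.68873 kN·m.
A normal force at the bottom, 0.821 m from the hinge, must supply this moment: P = 2.68873/0.821 = 3.27495 kN.

P ≈ 3.275 kN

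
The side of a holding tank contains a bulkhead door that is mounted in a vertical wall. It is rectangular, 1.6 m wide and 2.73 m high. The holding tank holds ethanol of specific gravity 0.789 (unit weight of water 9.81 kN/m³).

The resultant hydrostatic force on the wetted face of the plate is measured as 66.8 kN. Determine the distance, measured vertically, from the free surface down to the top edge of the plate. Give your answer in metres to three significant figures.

d_top ≈ 0.611 m

γ = 0.789 × 9.81 = 7.74009 kN/m³.
A = 1.6 × 2.73 = 4.368 m².
From F = γ·h_c·A, the centroid depth is h_c = 66.8/(7.74009 × 4.368) = 1.97582 m.
The centroid lies 2.73/2 = 1.365 m below the top edge, so the top edge sits at h_top = 1.97582 − 1.365 = 0.61082 m below the surface.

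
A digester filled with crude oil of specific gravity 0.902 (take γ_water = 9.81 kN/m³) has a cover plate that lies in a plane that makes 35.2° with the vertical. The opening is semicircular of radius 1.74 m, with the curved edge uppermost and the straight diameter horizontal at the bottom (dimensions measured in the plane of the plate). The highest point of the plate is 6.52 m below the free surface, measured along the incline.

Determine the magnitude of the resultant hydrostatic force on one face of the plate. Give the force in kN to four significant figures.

F ≈ 258.6 kN

γ = 0.902 × 9.81 = 8.84862 kN/m³.
The plate makes 35.2° with the vertical, i.e. θ = 90° − 35.2° = 54.8° to the horizontal. Measuring y along the incline from the free-surface line, vertical depth h = y·sinθ with sinθ = 0.817145.
The centroid lies 4r/(3π) = 0.738479 m above the diameter, so r − 4r/(3π) = 1.74 − 0.738479 = 1.00152 m below the topmost point, so y_c = 6.52 + 1.00152 = 7.52152 m and h_c = 7.52152 × 0.817145 = 6.14617 m.
A = πr²/2 = π × 1.74²/2 = 4.75574 m².
Resultant F = γ·h_c·A = 8.84862 × 6.14617 × 4.75574 = 258.642 kN.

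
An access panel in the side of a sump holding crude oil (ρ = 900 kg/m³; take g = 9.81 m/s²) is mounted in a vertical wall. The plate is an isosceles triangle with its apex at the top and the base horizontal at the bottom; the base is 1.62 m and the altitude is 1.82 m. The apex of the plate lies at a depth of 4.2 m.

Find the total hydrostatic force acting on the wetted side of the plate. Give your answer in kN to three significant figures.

γ = ρg = 900 × 9.81 / 1000 = 8.829 kN/m³.
With the apex up, the centroid sits 2h/3 = 2 × 1.82/3 = 1.21333 m below the apex, so the centroid depth is h_c = 4.2 + 1.21333 = 5.41333 m.
A = ½ × 1.62 × 1.82 = 1.4742 m².
Resultant F = γ·h_c·A = 8.829 × 5.41333 × 1.4742 = 70.4583 kN.

F ≈ 70.5 kN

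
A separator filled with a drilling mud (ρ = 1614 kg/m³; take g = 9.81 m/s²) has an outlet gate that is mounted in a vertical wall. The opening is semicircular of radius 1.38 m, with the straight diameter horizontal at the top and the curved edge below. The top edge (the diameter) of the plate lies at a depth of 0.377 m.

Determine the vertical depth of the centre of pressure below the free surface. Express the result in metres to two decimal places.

γ = ρg = 1614 × 9.81 / 1000 = 15.83334 kN/m³.
The centroid of a semicircle lies 4r/(3π) = 0.58569 m from the diameter, here below the top edge, so the centroid depth is h_c = 0.377 + 0.58569 = 0.96269 m.
A = πr²/2 = π × 1.38²/2 = 2.99142 m².
Resultant F = γ·h_c·A = 15.83334 × 0.96269 × 2.99142 = 45.597 kN.
I_c = (π/8 − 8/(9π))·r⁴ = 0.109757 × 1.38⁴ = 0.39806 m⁴.
Centre of pressure: y_p = y_c + I_c/(y_c·A) = 0.96269 + 0.39806/(0.96269 × 2.99142) = 0.96269 + 0.138224 = 1.10091 m along the plane.

h_p = 1.10 m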